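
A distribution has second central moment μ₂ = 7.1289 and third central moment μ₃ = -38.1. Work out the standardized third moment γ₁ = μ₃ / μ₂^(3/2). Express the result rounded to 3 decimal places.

-2.002

σ = √μ₂ = √7.1289 = 2.67000
σ³ = μ₂^(3/2) = 19.03416
γ₁ = μ₃/σ³ = -38.1 / 19.03416 ≈ -2.002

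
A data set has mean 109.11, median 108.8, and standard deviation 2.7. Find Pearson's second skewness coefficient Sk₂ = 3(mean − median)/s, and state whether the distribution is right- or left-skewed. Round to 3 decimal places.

Sk₂ = 3(109.11 − 108.8) / 2.7 = 3 × 0.3100 / 2.7
    = 0.9300 / 2.7 ≈ 0.344
Sk₂ > 0 ⇒ mean > median ⇒ right-skewed (positive skew).

0.344, right-skewed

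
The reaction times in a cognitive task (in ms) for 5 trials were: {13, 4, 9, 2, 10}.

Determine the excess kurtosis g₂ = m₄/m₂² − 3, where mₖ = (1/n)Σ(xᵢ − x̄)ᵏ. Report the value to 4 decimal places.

-1.4540

x̄ = 7.6000
Σ(xᵢ − x̄)² = 81.2000 ⇒ m₂ = 16.24000
Σ(xᵢ − x̄)⁴ = 2038.7360 ⇒ m₄ = 407.74720
m₂² = 263.73760
g₂ = m₄/m₂² − 3 = 1.54603 − 3 ≈ -1.4540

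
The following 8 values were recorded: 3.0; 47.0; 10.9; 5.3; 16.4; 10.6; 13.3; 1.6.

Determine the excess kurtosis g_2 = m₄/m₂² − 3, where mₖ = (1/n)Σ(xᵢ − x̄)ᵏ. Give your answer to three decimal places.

x̄ = 13.5125
Σ(xᵢ − x̄)² = 1464.9687 ⇒ m₂ = 183.12109
Σ(xᵢ − x̄)⁴ = 1294654.0816 ⇒ m₄ = 161831.76019
m₂² = 33533.33498
g_2 = m₄/m₂² − 3 = 4.82600 − 3 ≈ 1.826

1.826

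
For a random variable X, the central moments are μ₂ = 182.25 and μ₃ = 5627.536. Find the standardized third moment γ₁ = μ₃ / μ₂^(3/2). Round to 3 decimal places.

σ = √μ₂ = √182.25 = 13.50000
σ³ = μ₂^(3/2) = 2460.37500
γ₁ = μ₃/σ³ = 5627.536 / 2460.37500 ≈ 2.287

2.287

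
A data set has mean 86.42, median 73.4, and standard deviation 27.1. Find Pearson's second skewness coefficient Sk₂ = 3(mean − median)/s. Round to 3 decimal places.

Sk₂ = 3(86.42 − 73.4) / 27.1 = 3 × 13.0200 / 27.1
    = 39.0600 / 27.1 ≈ 1.441

1.441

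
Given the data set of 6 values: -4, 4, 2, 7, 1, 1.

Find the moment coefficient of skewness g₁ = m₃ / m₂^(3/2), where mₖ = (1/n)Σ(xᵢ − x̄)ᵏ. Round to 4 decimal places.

x̄ = (-4 + 4 + 2 + 7 + 1 + 1) / 6 = 1.8333
deviations (xᵢ − x̄): -5.8333, 2.1667, 0.1667, 5.1667, -0.8333, -0.8333
Σ(xᵢ − x̄)² = 66.8333 ⇒ m₂ = 66.8333/6 = 11.13889
Σ(xᵢ − x̄)³ = -51.5556 ⇒ m₃ = -51.5556/6 = -8.59259
m₂^(3/2) = 11.13889^(1.5) = 37.17601
g₁ = m₃ / m₂^(3/2) = -8.59259 / 37.17601 ≈ -0.2311

-0.2311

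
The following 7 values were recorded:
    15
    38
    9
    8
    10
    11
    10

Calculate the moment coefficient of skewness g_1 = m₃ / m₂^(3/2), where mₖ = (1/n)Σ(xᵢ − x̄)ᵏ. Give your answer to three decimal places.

1.868

x̄ = (15 + 38 + 9 + 8 + 10 + 11 + 10) / 7 = 14.4286
deviations (xᵢ − x̄): 0.5714, 23.5714, -5.4286, -6.4286, -4.4286, -3.4286, -4.4286
Σ(xᵢ − x̄)² = 677.7143 ⇒ m₂ = 677.7143/7 = 96.81633
Σ(xᵢ − x̄)³ = 12457.1020 ⇒ m₃ = 12457.1020/7 = 1779.58601
m₂^(3/2) = 96.81633^(1.5) = 952.62703
g_1 = m₃ / m₂^(3/2) = 1779.58601 / 952.62703 ≈ 1.868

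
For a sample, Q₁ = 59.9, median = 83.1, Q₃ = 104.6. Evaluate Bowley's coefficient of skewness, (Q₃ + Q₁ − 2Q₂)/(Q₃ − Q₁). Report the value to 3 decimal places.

numerator: Q₃ + Q₁ − 2Q₂ = 104.6 + 59.9 − 2×83.1 = -1.7000
denominator: Q₃ − Q₁ = 104.6 − 59.9 = 44.7000
Bowley skewness = -1.7000 / 44.7000 ≈ -0.038

-0.038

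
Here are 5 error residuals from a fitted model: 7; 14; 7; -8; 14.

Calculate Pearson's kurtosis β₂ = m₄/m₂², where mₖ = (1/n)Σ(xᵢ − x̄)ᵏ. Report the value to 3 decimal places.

2.560

x̄ = 6.8000
Σ(xᵢ − x̄)² = 322.8000 ⇒ m₂ = 64.56000
Σ(xᵢ − x̄)⁴ = 53353.2960 ⇒ m₄ = 10670.65920
m₂² = 4167.99360
β₂ = m₄/m₂² = 10670.65920 / 4167.99360 ≈ 2.560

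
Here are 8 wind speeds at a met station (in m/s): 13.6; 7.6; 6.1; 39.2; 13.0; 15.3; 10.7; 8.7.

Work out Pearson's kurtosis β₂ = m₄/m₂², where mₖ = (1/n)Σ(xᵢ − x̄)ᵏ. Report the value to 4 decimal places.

5.1796

x̄ = 14.2750
Σ(xᵢ − x̄)² = 779.6350 ⇒ m₂ = 97.45438
Σ(xᵢ − x̄)⁴ = 393543.3914 ⇒ m₄ = 49192.92393
m₂² = 9497.35521
β₂ = m₄/m₂² = 49192.92393 / 9497.35521 ≈ 5.1796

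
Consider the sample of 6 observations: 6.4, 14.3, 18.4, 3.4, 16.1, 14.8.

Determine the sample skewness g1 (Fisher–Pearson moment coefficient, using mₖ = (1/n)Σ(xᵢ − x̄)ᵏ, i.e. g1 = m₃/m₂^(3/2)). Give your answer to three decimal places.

-0.598

x̄ = (6.4 + 14.3 + 18.4 + 3.4 + 16.1 + 14.8) / 6 = 12.2333
deviations (xᵢ − x̄): -5.8333, 2.0667, 6.1667, -8.8333, 3.8667, 2.5667
Σ(xᵢ − x̄)² = 175.8933 ⇒ m₂ = 175.8933/6 = 29.31556
Σ(xᵢ − x̄)³ = -569.6896 ⇒ m₃ = -569.6896/6 = -94.94826
m₂^(3/2) = 29.31556^(1.5) = 158.72568
g1 = m₃ / m₂^(3/2) = -94.94826 / 158.72568 ≈ -0.598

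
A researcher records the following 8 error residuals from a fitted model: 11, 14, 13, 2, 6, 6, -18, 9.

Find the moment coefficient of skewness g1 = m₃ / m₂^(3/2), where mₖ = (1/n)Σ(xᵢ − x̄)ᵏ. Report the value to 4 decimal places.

-1.6293

x̄ = (11 + 14 + 13 + 2 + 6 + 6 - 18 + 9) / 8 = 5.3750
deviations (xᵢ − x̄): 5.6250, 8.6250, 7.6250, -3.3750, 0.6250, 0.6250, -23.3750, 3.6250
Σ(xᵢ − x̄)² = 735.8750 ⇒ m₂ = 735.8750/8 = 91.98438
Σ(xᵢ − x̄)³ = -11499.2813 ⇒ m₃ = -11499.2813/8 = -1437.41016
m₂^(3/2) = 91.98438^(1.5) = 882.20821
g1 = m₃ / m₂^(3/2) = -1437.41016 / 882.20821 ≈ -1.6293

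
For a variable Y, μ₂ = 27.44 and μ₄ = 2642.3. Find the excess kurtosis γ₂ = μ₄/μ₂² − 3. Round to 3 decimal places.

μ₂² = 27.44² = 752.95360
μ₄/μ₂² = 2642.3 / 752.95360 = 3.50925
γ₂ = 3.50925 − 3 ≈ 0.509

0.509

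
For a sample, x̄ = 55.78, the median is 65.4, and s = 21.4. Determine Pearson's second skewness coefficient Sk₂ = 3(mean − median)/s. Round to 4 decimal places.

-1.3486

Sk₂ = 3(55.78 − 65.4) / 21.4 = 3 × -9.6200 / 21.4
    = -28.8600 / 21.4 ≈ -1.3486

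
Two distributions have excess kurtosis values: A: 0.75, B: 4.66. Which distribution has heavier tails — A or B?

B

Higher excess kurtosis ⇒ heavier tails relative to the normal distribution.
0.75 vs 4.66: the larger is 4.66, so B has heavier tails.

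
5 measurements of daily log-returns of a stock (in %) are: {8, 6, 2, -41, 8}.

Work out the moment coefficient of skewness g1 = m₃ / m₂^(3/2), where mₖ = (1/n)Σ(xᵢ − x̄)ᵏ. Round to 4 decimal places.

-1.4514

x̄ = (8 + 6 + 2 - 41 + 8) / 5 = -3.4000
deviations (xᵢ − x̄): 11.4000, 9.4000, 5.4000, -37.6000, 11.4000
Σ(xᵢ − x̄)² = 1791.2000 ⇒ m₂ = 1791.2000/5 = 358.24000
Σ(xᵢ − x̄)³ = -49206.2400 ⇒ m₃ = -49206.2400/5 = -9841.24800
m₂^(3/2) = 358.24000^(1.5) = 6780.49054
g1 = m₃ / m₂^(3/2) = -9841.24800 / 6780.49054 ≈ -1.4514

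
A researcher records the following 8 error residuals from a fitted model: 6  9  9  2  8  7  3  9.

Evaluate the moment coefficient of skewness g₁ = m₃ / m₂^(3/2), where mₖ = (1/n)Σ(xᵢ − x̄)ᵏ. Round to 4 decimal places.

x̄ = (6 + 9 + 9 + 2 + 8 + 7 + 3 + 9) / 8 = 6.6250
deviations (xᵢ − x̄): -0.6250, 2.3750, 2.3750, -4.6250, 1.3750, 0.3750, -3.6250, 2.3750
Σ(xᵢ − x̄)² = 53.8750 ⇒ m₂ = 53.8750/8 = 6.73438
Σ(xᵢ − x̄)³ = -103.9688 ⇒ m₃ = -103.9688/8 = -12.99609
m₂^(3/2) = 6.73438^(1.5) = 17.47616
g₁ = m₃ / m₂^(3/2) = -12.99609 / 17.47616 ≈ -0.7436

-0.7436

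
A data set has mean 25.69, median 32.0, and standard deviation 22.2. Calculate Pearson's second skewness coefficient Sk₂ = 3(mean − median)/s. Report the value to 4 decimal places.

-0.8527

Sk₂ = 3(25.69 − 32.0) / 22.2 = 3 × -6.3100 / 22.2
    = -18.9300 / 22.2 ≈ -0.8527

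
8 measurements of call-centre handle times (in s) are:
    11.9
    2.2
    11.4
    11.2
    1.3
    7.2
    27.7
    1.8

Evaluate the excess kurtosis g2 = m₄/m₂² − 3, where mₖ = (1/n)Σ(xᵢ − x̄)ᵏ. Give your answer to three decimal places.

x̄ = 9.3375
Σ(xᵢ − x̄)² = 528.3987 ⇒ m₂ = 66.04984
Σ(xᵢ − x̄)⁴ = 123781.8656 ⇒ m₄ = 15472.73320
m₂² = 4362.58186
g2 = m₄/m₂² − 3 = 3.54669 − 3 ≈ 0.547

0.547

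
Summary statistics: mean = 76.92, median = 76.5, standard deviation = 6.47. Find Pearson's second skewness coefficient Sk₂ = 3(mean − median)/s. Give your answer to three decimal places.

0.195

Sk₂ = 3(76.92 − 76.5) / 6.47 = 3 × 0.4200 / 6.47
    = 1.2600 / 6.47 ≈ 0.195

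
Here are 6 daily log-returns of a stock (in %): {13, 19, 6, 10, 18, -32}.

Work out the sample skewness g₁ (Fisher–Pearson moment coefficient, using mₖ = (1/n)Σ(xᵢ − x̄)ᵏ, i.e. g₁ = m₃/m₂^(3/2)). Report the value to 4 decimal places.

-1.5353

x̄ = (13 + 19 + 6 + 10 + 18 - 32) / 6 = 5.6667
deviations (xᵢ − x̄): 7.3333, 13.3333, 0.3333, 4.3333, 12.3333, -37.6667
Σ(xᵢ − x̄)² = 1821.3333 ⇒ m₂ = 1821.3333/6 = 303.55556
Σ(xᵢ − x̄)³ = -48718.4444 ⇒ m₃ = -48718.4444/6 = -8119.74074
m₂^(3/2) = 303.55556^(1.5) = 5288.80163
g₁ = m₃ / m₂^(3/2) = -8119.74074 / 5288.80163 ≈ -1.5353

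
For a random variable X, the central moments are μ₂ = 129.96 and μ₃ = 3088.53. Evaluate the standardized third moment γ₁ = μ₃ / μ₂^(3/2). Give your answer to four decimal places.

σ = √μ₂ = √129.96 = 11.40000
σ³ = μ₂^(3/2) = 1481.54400
γ₁ = μ₃/σ³ = 3088.53 / 1481.54400 ≈ 2.0847

2.0847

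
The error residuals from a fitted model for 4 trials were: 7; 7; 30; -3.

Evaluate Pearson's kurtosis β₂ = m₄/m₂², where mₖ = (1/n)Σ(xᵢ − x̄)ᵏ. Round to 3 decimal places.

x̄ = 10.2500
Σ(xᵢ − x̄)² = 586.7500 ⇒ m₂ = 146.68750
Σ(xᵢ − x̄)⁴ = 183194.0781 ⇒ m₄ = 45798.51953
m₂² = 21517.22266
β₂ = m₄/m₂² = 45798.51953 / 21517.22266 ≈ 2.128

2.128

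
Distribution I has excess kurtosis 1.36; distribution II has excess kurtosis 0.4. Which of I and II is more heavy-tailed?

Higher excess kurtosis ⇒ heavier tails relative to the normal distribution.
1.36 vs 0.4: the larger is 1.36, so I has heavier tails.

I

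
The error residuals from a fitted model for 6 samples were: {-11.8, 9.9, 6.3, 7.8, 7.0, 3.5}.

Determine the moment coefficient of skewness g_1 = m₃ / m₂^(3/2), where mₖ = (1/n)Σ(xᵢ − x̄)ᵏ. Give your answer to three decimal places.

-1.521

x̄ = (-11.8 + 9.9 + 6.3 + 7.8 + 7.0 + 3.5) / 6 = 3.7833
deviations (xᵢ − x̄): -15.5833, 6.1167, 2.5167, 4.0167, 3.2167, -0.2833
Σ(xᵢ − x̄)² = 313.1483 ⇒ m₂ = 313.1483/6 = 52.19139
Σ(xᵢ − x̄)³ = -3441.4116 ⇒ m₃ = -3441.4116/6 = -573.56859
m₂^(3/2) = 52.19139^(1.5) = 377.04942
g_1 = m₃ / m₂^(3/2) = -573.56859 / 377.04942 ≈ -1.521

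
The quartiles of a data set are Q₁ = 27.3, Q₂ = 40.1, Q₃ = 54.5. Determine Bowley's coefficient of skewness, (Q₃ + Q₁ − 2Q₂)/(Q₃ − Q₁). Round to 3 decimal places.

numerator: Q₃ + Q₁ − 2Q₂ = 54.5 + 27.3 − 2×40.1 = 1.6000
denominator: Q₃ − Q₁ = 54.5 − 27.3 = 27.2000
Bowley skewness = 1.6000 / 27.2000 ≈ 0.059

0.059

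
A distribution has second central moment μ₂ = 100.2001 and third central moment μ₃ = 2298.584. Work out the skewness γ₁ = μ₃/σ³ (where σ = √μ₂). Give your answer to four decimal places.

2.2917

σ = √μ₂ = √100.2001 = 10.01000
σ³ = μ₂^(3/2) = 1003.00300
γ₁ = μ₃/σ³ = 2298.584 / 1003.00300 ≈ 2.2917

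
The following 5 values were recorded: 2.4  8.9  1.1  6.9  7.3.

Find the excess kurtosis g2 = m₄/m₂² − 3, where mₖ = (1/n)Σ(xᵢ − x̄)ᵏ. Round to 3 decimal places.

-1.614

x̄ = 5.3200
Σ(xᵢ − x̄)² = 45.5680 ⇒ m₂ = 9.11360
Σ(xᵢ − x̄)⁴ = 575.7003 ⇒ m₄ = 115.14005
m₂² = 83.05770
g2 = m₄/m₂² − 3 = 1.38627 − 3 ≈ -1.614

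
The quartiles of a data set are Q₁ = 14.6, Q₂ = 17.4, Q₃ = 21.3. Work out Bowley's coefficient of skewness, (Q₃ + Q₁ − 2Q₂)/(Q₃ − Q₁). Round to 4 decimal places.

0.1642

numerator: Q₃ + Q₁ − 2Q₂ = 21.3 + 14.6 − 2×17.4 = 1.1000
denominator: Q₃ − Q₁ = 21.3 − 14.6 = 6.7000
Bowley skewness = 1.1000 / 6.7000 ≈ 0.1642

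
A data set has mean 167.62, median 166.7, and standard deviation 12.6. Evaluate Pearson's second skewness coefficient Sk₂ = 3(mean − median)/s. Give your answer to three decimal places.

Sk₂ = 3(167.62 − 166.7) / 12.6 = 3 × 0.9200 / 12.6
    = 2.7600 / 12.6 ≈ 0.219

0.219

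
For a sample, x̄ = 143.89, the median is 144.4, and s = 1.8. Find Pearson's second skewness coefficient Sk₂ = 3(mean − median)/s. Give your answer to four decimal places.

Sk₂ = 3(143.89 − 144.4) / 1.8 = 3 × -0.5100 / 1.8
    = -1.5300 / 1.8 ≈ -0.8500

-0.8500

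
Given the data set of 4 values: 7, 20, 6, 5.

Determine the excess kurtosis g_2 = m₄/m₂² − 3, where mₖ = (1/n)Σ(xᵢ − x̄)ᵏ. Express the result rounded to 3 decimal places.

x̄ = 9.5000
Σ(xᵢ − x̄)² = 149.0000 ⇒ m₂ = 37.25000
Σ(xᵢ − x̄)⁴ = 12754.2500 ⇒ m₄ = 3188.56250
m₂² = 1387.56250
g_2 = m₄/m₂² − 3 = 2.29796 − 3 ≈ -0.702

-0.702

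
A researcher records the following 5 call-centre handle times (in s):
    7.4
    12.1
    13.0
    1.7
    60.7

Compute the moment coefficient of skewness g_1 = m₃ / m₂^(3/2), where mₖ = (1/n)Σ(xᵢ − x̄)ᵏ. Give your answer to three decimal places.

1.364

x̄ = (7.4 + 12.1 + 13.0 + 1.7 + 60.7) / 5 = 18.9800
deviations (xᵢ − x̄): -11.5800, -6.8800, -5.9800, -17.2800, 41.7200
Σ(xᵢ − x̄)² = 2256.3480 ⇒ m₂ = 2256.3480/5 = 451.26960
Σ(xᵢ − x̄)³ = 65363.9719 ⇒ m₃ = 65363.9719/5 = 13072.79438
m₂^(3/2) = 451.26960^(1.5) = 9586.36845
g_1 = m₃ / m₂^(3/2) = 13072.79438 / 9586.36845 ≈ 1.364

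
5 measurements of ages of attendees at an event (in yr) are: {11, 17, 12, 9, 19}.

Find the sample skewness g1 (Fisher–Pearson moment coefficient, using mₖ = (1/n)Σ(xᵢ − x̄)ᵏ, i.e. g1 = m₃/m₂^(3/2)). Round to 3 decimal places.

0.289

x̄ = (11 + 17 + 12 + 9 + 19) / 5 = 13.6000
deviations (xᵢ − x̄): -2.6000, 3.4000, -1.6000, -4.6000, 5.4000
Σ(xᵢ − x̄)² = 71.2000 ⇒ m₂ = 71.2000/5 = 14.24000
Σ(xᵢ − x̄)³ = 77.7600 ⇒ m₃ = 77.7600/5 = 15.55200
m₂^(3/2) = 14.24000^(1.5) = 53.73596
g1 = m₃ / m₂^(3/2) = 15.55200 / 53.73596 ≈ 0.289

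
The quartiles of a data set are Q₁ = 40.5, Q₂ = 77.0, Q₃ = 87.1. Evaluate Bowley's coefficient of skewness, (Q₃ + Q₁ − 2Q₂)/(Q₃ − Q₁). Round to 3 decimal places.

-0.567

numerator: Q₃ + Q₁ − 2Q₂ = 87.1 + 40.5 − 2×77.0 = -26.4000
denominator: Q₃ − Q₁ = 87.1 − 40.5 = 46.6000
Bowley skewness = -26.4000 / 46.6000 ≈ -0.567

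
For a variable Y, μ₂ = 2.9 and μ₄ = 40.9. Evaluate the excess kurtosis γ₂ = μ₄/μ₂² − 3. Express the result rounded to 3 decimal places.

1.863

μ₂² = 2.9² = 8.41000
μ₄/μ₂² = 40.9 / 8.41000 = 4.86326
γ₂ = 4.86326 − 3 ≈ 1.863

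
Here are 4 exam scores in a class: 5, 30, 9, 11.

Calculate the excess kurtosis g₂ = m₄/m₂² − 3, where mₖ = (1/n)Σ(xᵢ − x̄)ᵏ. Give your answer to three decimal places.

x̄ = 13.7500
Σ(xᵢ − x̄)² = 370.7500 ⇒ m₂ = 92.68750
Σ(xᵢ − x̄)⁴ = 76157.0781 ⇒ m₄ = 19039.26953
m₂² = 8590.97266
g₂ = m₄/m₂² − 3 = 2.21619 − 3 ≈ -0.784

-0.784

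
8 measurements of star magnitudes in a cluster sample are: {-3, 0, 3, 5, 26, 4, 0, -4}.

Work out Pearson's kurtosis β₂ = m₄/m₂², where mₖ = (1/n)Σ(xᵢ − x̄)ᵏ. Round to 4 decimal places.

4.9479

x̄ = 3.8750
Σ(xᵢ − x̄)² = 630.8750 ⇒ m₂ = 78.85938
Σ(xᵢ − x̄)⁴ = 246158.6504 ⇒ m₄ = 30769.83130
m₂² = 6218.80103
β₂ = m₄/m₂² = 30769.83130 / 6218.80103 ≈ 4.9479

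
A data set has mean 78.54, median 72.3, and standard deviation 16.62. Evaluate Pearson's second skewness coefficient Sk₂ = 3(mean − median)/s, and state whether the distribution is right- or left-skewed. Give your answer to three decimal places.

Sk₂ = 3(78.54 − 72.3) / 16.62 = 3 × 6.2400 / 16.62
    = 18.7200 / 16.62 ≈ 1.126
Sk₂ > 0 ⇒ mean > median ⇒ right-skewed (positive skew).

1.126, right-skewed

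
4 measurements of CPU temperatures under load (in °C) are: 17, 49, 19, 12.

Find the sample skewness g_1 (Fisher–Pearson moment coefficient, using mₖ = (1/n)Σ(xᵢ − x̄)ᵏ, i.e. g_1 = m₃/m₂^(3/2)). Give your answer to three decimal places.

x̄ = (17 + 49 + 19 + 12) / 4 = 24.2500
deviations (xᵢ − x̄): -7.2500, 24.7500, -5.2500, -12.2500
Σ(xᵢ − x̄)² = 842.7500 ⇒ m₂ = 842.7500/4 = 210.68750
Σ(xᵢ − x̄)³ = 12796.8750 ⇒ m₃ = 12796.8750/4 = 3199.21875
m₂^(3/2) = 210.68750^(1.5) = 3058.14557
g_1 = m₃ / m₂^(3/2) = 3199.21875 / 3058.14557 ≈ 1.046

1.046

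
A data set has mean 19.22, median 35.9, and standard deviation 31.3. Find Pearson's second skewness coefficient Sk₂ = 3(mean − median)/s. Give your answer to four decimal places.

Sk₂ = 3(19.22 − 35.9) / 31.3 = 3 × -16.6800 / 31.3
    = -50.0400 / 31.3 ≈ -1.5987

-1.5987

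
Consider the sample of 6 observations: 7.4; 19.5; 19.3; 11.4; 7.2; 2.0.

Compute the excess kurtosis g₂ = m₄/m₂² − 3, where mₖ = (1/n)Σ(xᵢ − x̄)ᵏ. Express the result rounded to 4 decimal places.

-1.3877

x̄ = 11.1333
Σ(xᵢ − x̄)² = 249.5933 ⇒ m₂ = 41.59889
Σ(xᵢ − x̄)⁴ = 16740.4521 ⇒ m₄ = 2790.07535
m₂² = 1730.46756
g₂ = m₄/m₂² − 3 = 1.61232 − 3 ≈ -1.3877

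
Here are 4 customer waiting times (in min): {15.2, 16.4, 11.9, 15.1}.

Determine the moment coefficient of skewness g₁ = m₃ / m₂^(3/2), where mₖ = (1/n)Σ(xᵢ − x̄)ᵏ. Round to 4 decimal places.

-0.8176

x̄ = (15.2 + 16.4 + 11.9 + 15.1) / 4 = 14.6500
deviations (xᵢ − x̄): 0.5500, 1.7500, -2.7500, 0.4500
Σ(xᵢ − x̄)² = 11.1300 ⇒ m₂ = 11.1300/4 = 2.78250
Σ(xᵢ − x̄)³ = -15.1800 ⇒ m₃ = -15.1800/4 = -3.79500
m₂^(3/2) = 2.78250^(1.5) = 4.64144
g₁ = m₃ / m₂^(3/2) = -3.79500 / 4.64144 ≈ -0.8176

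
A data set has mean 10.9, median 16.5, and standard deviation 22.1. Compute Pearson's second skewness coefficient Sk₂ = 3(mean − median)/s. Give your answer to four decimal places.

Sk₂ = 3(10.9 − 16.5) / 22.1 = 3 × -5.6000 / 22.1
    = -16.8000 / 22.1 ≈ -0.7602

-0.7602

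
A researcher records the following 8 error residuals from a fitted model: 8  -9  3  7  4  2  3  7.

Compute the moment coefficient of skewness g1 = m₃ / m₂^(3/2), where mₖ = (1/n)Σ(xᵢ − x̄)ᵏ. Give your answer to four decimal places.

x̄ = (8 - 9 + 3 + 7 + 4 + 2 + 3 + 7) / 8 = 3.1250
deviations (xᵢ − x̄): 4.8750, -12.1250, -0.1250, 3.8750, 0.8750, -1.1250, -0.1250, 3.8750
Σ(xᵢ − x̄)² = 202.8750 ⇒ m₂ = 202.8750/8 = 25.35938
Σ(xᵢ − x̄)³ = -1551.0938 ⇒ m₃ = -1551.0938/8 = -193.88672
m₂^(3/2) = 25.35938^(1.5) = 127.70498
g1 = m₃ / m₂^(3/2) = -193.88672 / 127.70498 ≈ -1.5182

-1.5182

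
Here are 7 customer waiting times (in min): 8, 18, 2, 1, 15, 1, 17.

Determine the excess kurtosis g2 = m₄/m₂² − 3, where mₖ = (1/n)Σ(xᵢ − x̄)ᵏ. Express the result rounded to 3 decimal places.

x̄ = 8.8571
Σ(xᵢ − x̄)² = 358.8571 ⇒ m₂ = 51.26531
Σ(xᵢ − x̄)⁴ = 22641.8076 ⇒ m₄ = 3234.54394
m₂² = 2628.13161
g2 = m₄/m₂² − 3 = 1.23074 − 3 ≈ -1.769

-1.769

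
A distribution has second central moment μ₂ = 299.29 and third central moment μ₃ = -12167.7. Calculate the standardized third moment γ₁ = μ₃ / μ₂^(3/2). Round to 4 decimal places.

-2.3500

σ = √μ₂ = √299.29 = 17.30000
σ³ = μ₂^(3/2) = 5177.71700
γ₁ = μ₃/σ³ = -12167.7 / 5177.71700 ≈ -2.3500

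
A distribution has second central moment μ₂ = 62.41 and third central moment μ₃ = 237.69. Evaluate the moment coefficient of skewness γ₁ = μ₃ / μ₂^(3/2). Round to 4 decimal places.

σ = √μ₂ = √62.41 = 7.90000
σ³ = μ₂^(3/2) = 493.03900
γ₁ = μ₃/σ³ = 237.69 / 493.03900 ≈ 0.4821

0.4821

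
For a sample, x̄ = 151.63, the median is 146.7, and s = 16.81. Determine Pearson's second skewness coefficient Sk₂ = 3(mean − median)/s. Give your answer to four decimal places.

Sk₂ = 3(151.63 − 146.7) / 16.81 = 3 × 4.9300 / 16.81
    = 14.7900 / 16.81 ≈ 0.8798

0.8798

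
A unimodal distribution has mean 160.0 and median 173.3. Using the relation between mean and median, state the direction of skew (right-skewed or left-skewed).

left-skewed

mean − median = 160.0 − 173.3 = -13.3
mean < median ⇒ the longer tail is on the left ⇒ left-skewed (negatively skewed).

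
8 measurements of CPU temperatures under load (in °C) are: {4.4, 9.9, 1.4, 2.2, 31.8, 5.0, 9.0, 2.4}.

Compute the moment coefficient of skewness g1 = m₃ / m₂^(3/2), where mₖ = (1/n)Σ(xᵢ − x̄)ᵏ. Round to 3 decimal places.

x̄ = (4.4 + 9.9 + 1.4 + 2.2 + 31.8 + 5.0 + 9.0 + 2.4) / 8 = 8.2625
deviations (xᵢ − x̄): -3.8625, 1.6375, -6.8625, -6.0625, 23.5375, -3.2625, 0.7375, -5.8625
Σ(xᵢ − x̄)² = 701.0188 ⇒ m₂ = 701.0188/8 = 87.62734
Σ(xᵢ − x̄)³ = 12205.0540 ⇒ m₃ = 12205.0540/8 = 1525.63175
m₂^(3/2) = 87.62734^(1.5) = 820.27499
g1 = m₃ / m₂^(3/2) = 1525.63175 / 820.27499 ≈ 1.860

1.860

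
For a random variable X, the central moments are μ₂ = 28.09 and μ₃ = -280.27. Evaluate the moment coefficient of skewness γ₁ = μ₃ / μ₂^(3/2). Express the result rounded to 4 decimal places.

σ = √μ₂ = √28.09 = 5.30000
σ³ = μ₂^(3/2) = 148.87700
γ₁ = μ₃/σ³ = -280.27 / 148.87700 ≈ -1.8826

-1.8826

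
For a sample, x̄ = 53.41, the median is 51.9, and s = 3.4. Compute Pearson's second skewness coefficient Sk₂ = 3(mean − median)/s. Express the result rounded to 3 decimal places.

Sk₂ = 3(53.41 − 51.9) / 3.4 = 3 × 1.5100 / 3.4
    = 4.5300 / 3.4 ≈ 1.332

1.332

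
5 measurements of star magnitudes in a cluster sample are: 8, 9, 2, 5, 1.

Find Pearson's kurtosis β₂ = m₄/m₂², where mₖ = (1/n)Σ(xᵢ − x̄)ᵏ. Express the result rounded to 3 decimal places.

x̄ = 5.0000
Σ(xᵢ − x̄)² = 50.0000 ⇒ m₂ = 10.00000
Σ(xᵢ − x̄)⁴ = 674.0000 ⇒ m₄ = 134.80000
m₂² = 100.00000
β₂ = m₄/m₂² = 134.80000 / 100.00000 ≈ 1.348

1.348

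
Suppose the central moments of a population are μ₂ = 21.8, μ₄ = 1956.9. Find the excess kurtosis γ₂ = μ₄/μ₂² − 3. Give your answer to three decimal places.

μ₂² = 21.8² = 475.24000
μ₄/μ₂² = 1956.9 / 475.24000 = 4.11771
γ₂ = 4.11771 − 3 ≈ 1.118

1.118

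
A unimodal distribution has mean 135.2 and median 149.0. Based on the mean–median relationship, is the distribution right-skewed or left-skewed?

left-skewed

mean − median = 135.2 − 149.0 = -13.8
mean < median ⇒ the longer tail is on the left ⇒ left-skewed (negatively skewed).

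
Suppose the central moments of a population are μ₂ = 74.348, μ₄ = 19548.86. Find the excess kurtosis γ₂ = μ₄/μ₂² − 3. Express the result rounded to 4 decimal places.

0.5366

μ₂² = 74.348² = 5527.62510
μ₄/μ₂² = 19548.86 / 5527.62510 = 3.53657
γ₂ = 3.53657 − 3 ≈ 0.5366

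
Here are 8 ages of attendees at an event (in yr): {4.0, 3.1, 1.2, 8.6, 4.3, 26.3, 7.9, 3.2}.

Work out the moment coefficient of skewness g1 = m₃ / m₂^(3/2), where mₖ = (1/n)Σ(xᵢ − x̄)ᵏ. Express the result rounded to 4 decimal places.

x̄ = (4.0 + 3.1 + 1.2 + 8.6 + 4.3 + 26.3 + 7.9 + 3.2) / 8 = 7.3250
deviations (xᵢ − x̄): -3.3250, -4.2250, -6.1250, 1.2750, -3.0250, 18.9750, 0.5750, -4.1250
Σ(xᵢ − x̄)² = 454.5950 ⇒ m₂ = 454.5950/8 = 56.82438
Σ(xᵢ − x̄)³ = 6394.3913 ⇒ m₃ = 6394.3913/8 = 799.29891
m₂^(3/2) = 56.82438^(1.5) = 428.35319
g1 = m₃ / m₂^(3/2) = 799.29891 / 428.35319 ≈ 1.8660

1.8660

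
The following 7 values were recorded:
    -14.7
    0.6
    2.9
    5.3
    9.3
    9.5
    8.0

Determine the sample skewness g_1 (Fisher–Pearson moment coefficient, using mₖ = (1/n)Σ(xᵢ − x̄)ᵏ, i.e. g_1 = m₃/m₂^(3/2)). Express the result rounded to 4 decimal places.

x̄ = (-14.7 + 0.6 + 2.9 + 5.3 + 9.3 + 9.5 + 8.0) / 7 = 2.9857
deviations (xᵢ − x̄): -17.6857, -2.3857, -0.0857, 2.3143, 6.3143, 6.5143, 5.0143
Σ(xᵢ − x̄)² = 431.2886 ⇒ m₂ = 431.2886/7 = 61.61265
Σ(xᵢ − x̄)³ = -4878.7352 ⇒ m₃ = -4878.7352/7 = -696.96217
m₂^(3/2) = 61.61265^(1.5) = 483.62068
g_1 = m₃ / m₂^(3/2) = -696.96217 / 483.62068 ≈ -1.4411

-1.4411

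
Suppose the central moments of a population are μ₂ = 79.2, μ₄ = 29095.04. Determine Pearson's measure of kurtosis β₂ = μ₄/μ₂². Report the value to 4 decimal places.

4.6384

μ₂² = 79.2² = 6272.64000
μ₄/μ₂² = 29095.04 / 6272.64000 = 4.63840
β₂ ≈ 4.6384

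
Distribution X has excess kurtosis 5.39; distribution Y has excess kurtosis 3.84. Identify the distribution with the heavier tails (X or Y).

X

Higher excess kurtosis ⇒ heavier tails relative to the normal distribution.
5.39 vs 3.84: the larger is 5.39, so X has heavier tails.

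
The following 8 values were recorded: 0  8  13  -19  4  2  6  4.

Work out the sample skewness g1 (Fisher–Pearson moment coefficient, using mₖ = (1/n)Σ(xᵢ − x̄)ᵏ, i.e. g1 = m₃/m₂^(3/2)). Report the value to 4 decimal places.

-1.4665

x̄ = (0 + 8 + 13 - 19 + 4 + 2 + 6 + 4) / 8 = 2.2500
deviations (xᵢ − x̄): -2.2500, 5.7500, 10.7500, -21.2500, 1.7500, -0.2500, 3.7500, 1.7500
Σ(xᵢ − x̄)² = 625.5000 ⇒ m₂ = 625.5000/8 = 78.18750
Σ(xᵢ − x̄)³ = -8111.2500 ⇒ m₃ = -8111.2500/8 = -1013.90625
m₂^(3/2) = 78.18750^(1.5) = 691.36277
g1 = m₃ / m₂^(3/2) = -1013.90625 / 691.36277 ≈ -1.4665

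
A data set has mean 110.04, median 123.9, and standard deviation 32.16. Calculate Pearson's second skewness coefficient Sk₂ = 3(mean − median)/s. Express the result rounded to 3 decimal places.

Sk₂ = 3(110.04 − 123.9) / 32.16 = 3 × -13.8600 / 32.16
    = -41.5800 / 32.16 ≈ -1.293

-1.293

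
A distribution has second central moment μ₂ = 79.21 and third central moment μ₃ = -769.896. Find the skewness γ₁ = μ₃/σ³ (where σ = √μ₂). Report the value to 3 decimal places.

σ = √μ₂ = √79.21 = 8.90000
σ³ = μ₂^(3/2) = 704.96900
γ₁ = μ₃/σ³ = -769.896 / 704.96900 ≈ -1.092

-1.092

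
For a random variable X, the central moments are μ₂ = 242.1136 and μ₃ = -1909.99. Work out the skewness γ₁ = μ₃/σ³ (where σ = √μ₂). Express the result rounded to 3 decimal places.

σ = √μ₂ = √242.1136 = 15.56000
σ³ = μ₂^(3/2) = 3767.28762
γ₁ = μ₃/σ³ = -1909.99 / 3767.28762 ≈ -0.507

-0.507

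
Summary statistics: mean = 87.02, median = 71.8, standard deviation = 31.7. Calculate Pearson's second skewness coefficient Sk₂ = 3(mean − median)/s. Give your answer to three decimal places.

Sk₂ = 3(87.02 − 71.8) / 31.7 = 3 × 15.2200 / 31.7
    = 45.6600 / 31.7 ≈ 1.440

1.440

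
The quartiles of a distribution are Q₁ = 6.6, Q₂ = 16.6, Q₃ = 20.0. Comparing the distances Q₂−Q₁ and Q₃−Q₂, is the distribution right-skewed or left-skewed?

Q₂ − Q₁ = 10.0;  Q₃ − Q₂ = 3.4
Q₂ − Q₁ > Q₃ − Q₂ ⇒ the lower half is more spread out ⇒ left-skewed.

left-skewed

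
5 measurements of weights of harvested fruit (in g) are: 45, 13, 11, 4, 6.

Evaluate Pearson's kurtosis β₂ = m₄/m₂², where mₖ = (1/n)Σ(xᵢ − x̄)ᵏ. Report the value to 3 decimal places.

3.021

x̄ = 15.8000
Σ(xᵢ − x̄)² = 1118.8000 ⇒ m₂ = 223.76000
Σ(xᵢ − x̄)⁴ = 756198.7360 ⇒ m₄ = 151239.74720
m₂² = 50068.53760
β₂ = m₄/m₂² = 151239.74720 / 50068.53760 ≈ 3.021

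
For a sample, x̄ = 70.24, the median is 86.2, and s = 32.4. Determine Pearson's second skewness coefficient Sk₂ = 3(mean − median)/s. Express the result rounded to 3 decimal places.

Sk₂ = 3(70.24 − 86.2) / 32.4 = 3 × -15.9600 / 32.4
    = -47.8800 / 32.4 ≈ -1.478

-1.478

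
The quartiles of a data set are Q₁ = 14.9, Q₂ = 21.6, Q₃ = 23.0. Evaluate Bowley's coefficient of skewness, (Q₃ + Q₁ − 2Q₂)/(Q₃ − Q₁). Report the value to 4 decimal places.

-0.6543

numerator: Q₃ + Q₁ − 2Q₂ = 23.0 + 14.9 − 2×21.6 = -5.3000
denominator: Q₃ − Q₁ = 23.0 − 14.9 = 8.1000
Bowley skewness = -5.3000 / 8.1000 ≈ -0.6543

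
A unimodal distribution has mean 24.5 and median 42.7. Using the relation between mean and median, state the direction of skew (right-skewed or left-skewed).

mean − median = 24.5 − 42.7 = -18.2
mean < median ⇒ the longer tail is on the left ⇒ left-skewed (negatively skewed).

left-skewed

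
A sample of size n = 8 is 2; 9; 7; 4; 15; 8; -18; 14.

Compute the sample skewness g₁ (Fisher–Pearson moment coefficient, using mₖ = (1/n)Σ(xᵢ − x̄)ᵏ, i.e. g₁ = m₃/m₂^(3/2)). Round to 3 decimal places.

x̄ = (2 + 9 + 7 + 4 + 15 + 8 - 18 + 14) / 8 = 5.1250
deviations (xᵢ − x̄): -3.1250, 3.8750, 1.8750, -1.1250, 9.8750, 2.8750, -23.1250, 8.8750
Σ(xᵢ − x̄)² = 748.8750 ⇒ m₂ = 748.8750/8 = 93.60938
Σ(xᵢ − x̄)³ = -10647.8438 ⇒ m₃ = -10647.8438/8 = -1330.98047
m₂^(3/2) = 93.60938^(1.5) = 905.68884
g₁ = m₃ / m₂^(3/2) = -1330.98047 / 905.68884 ≈ -1.470

-1.470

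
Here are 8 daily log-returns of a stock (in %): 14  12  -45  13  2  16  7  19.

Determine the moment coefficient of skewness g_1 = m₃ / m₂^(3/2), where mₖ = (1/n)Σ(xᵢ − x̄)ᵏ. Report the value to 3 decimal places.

-1.992

x̄ = (14 + 12 - 45 + 13 + 2 + 16 + 7 + 19) / 8 = 4.7500
deviations (xᵢ − x̄): 9.2500, 7.2500, -49.7500, 8.2500, -2.7500, 11.2500, 2.2500, 14.2500
Σ(xᵢ − x̄)² = 3023.5000 ⇒ m₂ = 3023.5000/8 = 377.93750
Σ(xᵢ − x̄)³ = -117092.2500 ⇒ m₃ = -117092.2500/8 = -14636.53125
m₂^(3/2) = 377.93750^(1.5) = 7347.33732
g_1 = m₃ / m₂^(3/2) = -14636.53125 / 7347.33732 ≈ -1.992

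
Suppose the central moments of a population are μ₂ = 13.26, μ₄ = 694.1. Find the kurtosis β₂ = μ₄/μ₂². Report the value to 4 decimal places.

3.9476

μ₂² = 13.26² = 175.82760
μ₄/μ₂² = 694.1 / 175.82760 = 3.94762
β₂ ≈ 3.9476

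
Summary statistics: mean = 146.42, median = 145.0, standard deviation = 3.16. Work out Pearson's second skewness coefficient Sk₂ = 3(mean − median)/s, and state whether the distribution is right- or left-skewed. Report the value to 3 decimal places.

Sk₂ = 3(146.42 − 145.0) / 3.16 = 3 × 1.4200 / 3.16
    = 4.2600 / 3.16 ≈ 1.348
Sk₂ > 0 ⇒ mean > median ⇒ right-skewed (positive skew).

1.348, right-skewed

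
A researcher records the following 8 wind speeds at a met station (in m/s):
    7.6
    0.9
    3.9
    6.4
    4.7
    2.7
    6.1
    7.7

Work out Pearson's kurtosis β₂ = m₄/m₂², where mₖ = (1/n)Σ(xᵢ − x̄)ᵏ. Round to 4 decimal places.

2.0179

x̄ = 5.0000
Σ(xᵢ − x̄)² = 40.6200 ⇒ m₂ = 5.07750
Σ(xᵢ − x̄)⁴ = 416.1798 ⇒ m₄ = 52.02247
m₂² = 25.78101
β₂ = m₄/m₂² = 52.02247 / 25.78101 ≈ 2.0179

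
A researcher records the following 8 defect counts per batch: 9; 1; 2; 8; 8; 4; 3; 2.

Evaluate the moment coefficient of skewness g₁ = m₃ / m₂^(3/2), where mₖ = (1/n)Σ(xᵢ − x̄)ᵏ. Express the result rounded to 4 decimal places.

0.3355

x̄ = (9 + 1 + 2 + 8 + 8 + 4 + 3 + 2) / 8 = 4.6250
deviations (xᵢ − x̄): 4.3750, -3.6250, -2.6250, 3.3750, 3.3750, -0.6250, -1.6250, -2.6250
Σ(xᵢ − x̄)² = 71.8750 ⇒ m₂ = 71.8750/8 = 8.98438
Σ(xᵢ − x̄)³ = 72.2813 ⇒ m₃ = 72.2813/8 = 9.03516
m₂^(3/2) = 8.98438^(1.5) = 26.92972
g₁ = m₃ / m₂^(3/2) = 9.03516 / 26.92972 ≈ 0.3355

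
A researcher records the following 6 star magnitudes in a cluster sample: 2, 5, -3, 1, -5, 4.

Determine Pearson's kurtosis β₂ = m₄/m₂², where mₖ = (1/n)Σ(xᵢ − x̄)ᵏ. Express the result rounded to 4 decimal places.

1.6966

x̄ = 0.6667
Σ(xᵢ − x̄)² = 77.3333 ⇒ m₂ = 12.88889
Σ(xᵢ − x̄)⁴ = 1691.1111 ⇒ m₄ = 281.85185
m₂² = 166.12346
β₂ = m₄/m₂² = 281.85185 / 166.12346 ≈ 1.6966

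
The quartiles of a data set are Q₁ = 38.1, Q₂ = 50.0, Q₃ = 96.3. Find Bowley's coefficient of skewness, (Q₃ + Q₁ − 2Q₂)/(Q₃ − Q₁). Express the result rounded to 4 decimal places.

0.5911

numerator: Q₃ + Q₁ − 2Q₂ = 96.3 + 38.1 − 2×50.0 = 34.4000
denominator: Q₃ − Q₁ = 96.3 − 38.1 = 58.2000
Bowley skewness = 34.4000 / 58.2000 ≈ 0.5911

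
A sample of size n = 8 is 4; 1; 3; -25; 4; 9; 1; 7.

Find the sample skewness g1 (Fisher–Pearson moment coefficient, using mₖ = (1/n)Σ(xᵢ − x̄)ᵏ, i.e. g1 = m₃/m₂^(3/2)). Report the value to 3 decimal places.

-1.964

x̄ = (4 + 1 + 3 - 25 + 4 + 9 + 1 + 7) / 8 = 0.5000
deviations (xᵢ − x̄): 3.5000, 0.5000, 2.5000, -25.5000, 3.5000, 8.5000, 0.5000, 6.5000
Σ(xᵢ − x̄)² = 796.0000 ⇒ m₂ = 796.0000/8 = 99.50000
Σ(xᵢ − x̄)³ = -15591.0000 ⇒ m₃ = -15591.0000/8 = -1948.87500
m₂^(3/2) = 99.50000^(1.5) = 992.50938
g1 = m₃ / m₂^(3/2) = -1948.87500 / 992.50938 ≈ -1.964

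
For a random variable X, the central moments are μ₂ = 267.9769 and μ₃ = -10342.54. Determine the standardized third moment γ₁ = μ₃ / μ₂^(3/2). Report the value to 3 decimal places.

σ = √μ₂ = √267.9769 = 16.37000
σ³ = μ₂^(3/2) = 4386.78185
γ₁ = μ₃/σ³ = -10342.54 / 4386.78185 ≈ -2.358

-2.358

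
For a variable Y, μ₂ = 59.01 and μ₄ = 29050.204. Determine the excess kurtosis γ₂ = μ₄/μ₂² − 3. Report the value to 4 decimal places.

μ₂² = 59.01² = 3482.18010
μ₄/μ₂² = 29050.204 / 3482.18010 = 8.34253
γ₂ = 8.34253 − 3 ≈ 5.3425

5.3425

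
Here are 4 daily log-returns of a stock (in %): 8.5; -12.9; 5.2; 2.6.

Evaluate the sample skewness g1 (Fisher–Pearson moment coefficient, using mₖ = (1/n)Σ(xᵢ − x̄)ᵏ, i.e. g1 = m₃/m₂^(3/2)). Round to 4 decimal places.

-0.9328

x̄ = (8.5 - 12.9 + 5.2 + 2.6) / 4 = 0.8500
deviations (xᵢ − x̄): 7.6500, -13.7500, 4.3500, 1.7500
Σ(xᵢ − x̄)² = 269.5700 ⇒ m₂ = 269.5700/4 = 67.39250
Σ(xᵢ − x̄)³ = -2064.2400 ⇒ m₃ = -2064.2400/4 = -516.06000
m₂^(3/2) = 67.39250^(1.5) = 553.24481
g1 = m₃ / m₂^(3/2) = -516.06000 / 553.24481 ≈ -0.9328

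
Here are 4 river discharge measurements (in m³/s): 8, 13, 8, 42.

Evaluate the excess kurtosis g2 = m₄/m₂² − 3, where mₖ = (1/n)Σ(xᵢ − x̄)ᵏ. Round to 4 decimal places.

x̄ = 17.7500
Σ(xᵢ − x̄)² = 800.7500 ⇒ m₂ = 200.18750
Σ(xᵢ − x̄)⁴ = 364400.3281 ⇒ m₄ = 91100.08203
m₂² = 40075.03516
g2 = m₄/m₂² − 3 = 2.27324 − 3 ≈ -0.7268

-0.7268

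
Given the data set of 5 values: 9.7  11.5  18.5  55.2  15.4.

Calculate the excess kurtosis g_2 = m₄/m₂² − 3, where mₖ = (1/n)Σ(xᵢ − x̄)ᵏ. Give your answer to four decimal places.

0.0868

x̄ = 22.0600
Σ(xᵢ − x̄)² = 1419.5720 ⇒ m₂ = 283.91440
Σ(xᵢ − x̄)⁴ = 1244076.0220 ⇒ m₄ = 248815.20441
m₂² = 80607.38653
g_2 = m₄/m₂² − 3 = 3.08675 − 3 ≈ 0.0868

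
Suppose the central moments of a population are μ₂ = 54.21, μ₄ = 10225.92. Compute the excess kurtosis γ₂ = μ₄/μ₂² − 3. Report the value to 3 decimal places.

μ₂² = 54.21² = 2938.72410
μ₄/μ₂² = 10225.92 / 2938.72410 = 3.47971
γ₂ = 3.47971 − 3 ≈ 0.480

0.480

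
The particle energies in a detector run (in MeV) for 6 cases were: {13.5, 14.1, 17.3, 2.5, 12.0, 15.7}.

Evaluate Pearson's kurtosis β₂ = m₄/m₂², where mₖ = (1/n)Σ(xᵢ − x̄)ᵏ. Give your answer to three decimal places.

3.416

x̄ = 12.5167
Σ(xᵢ − x̄)² = 137.0883 ⇒ m₂ = 22.84806
Σ(xᵢ − x̄)⁴ = 10700.3217 ⇒ m₄ = 1783.38695
m₂² = 522.03364
β₂ = m₄/m₂² = 1783.38695 / 522.03364 ≈ 3.416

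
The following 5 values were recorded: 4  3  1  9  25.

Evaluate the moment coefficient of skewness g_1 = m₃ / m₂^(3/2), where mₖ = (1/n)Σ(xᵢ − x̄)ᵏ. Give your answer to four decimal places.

1.1891

x̄ = (4 + 3 + 1 + 9 + 25) / 5 = 8.4000
deviations (xᵢ − x̄): -4.4000, -5.4000, -7.4000, 0.6000, 16.6000
Σ(xᵢ − x̄)² = 379.2000 ⇒ m₂ = 379.2000/5 = 75.84000
Σ(xᵢ − x̄)³ = 3926.6400 ⇒ m₃ = 3926.6400/5 = 785.32800
m₂^(3/2) = 75.84000^(1.5) = 660.46147
g_1 = m₃ / m₂^(3/2) = 785.32800 / 660.46147 ≈ 1.1891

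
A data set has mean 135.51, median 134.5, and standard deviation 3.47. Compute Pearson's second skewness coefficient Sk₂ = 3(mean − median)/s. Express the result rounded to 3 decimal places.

Sk₂ = 3(135.51 − 134.5) / 3.47 = 3 × 1.0100 / 3.47
    = 3.0300 / 3.47 ≈ 0.873

0.873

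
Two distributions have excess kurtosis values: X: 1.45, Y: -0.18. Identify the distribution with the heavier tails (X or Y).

Higher excess kurtosis ⇒ heavier tails relative to the normal distribution.
1.45 vs -0.18: the larger is 1.45, so X has heavier tails. (X is leptokurtic — heavier-than-normal tails; the other is platykurtic.)

X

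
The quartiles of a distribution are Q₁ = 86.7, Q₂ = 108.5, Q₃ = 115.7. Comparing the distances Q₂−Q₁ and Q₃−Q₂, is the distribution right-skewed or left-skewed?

Q₂ − Q₁ = 21.8;  Q₃ − Q₂ = 7.2
Q₂ − Q₁ > Q₃ − Q₂ ⇒ the lower half is more spread out ⇒ left-skewed.

left-skewed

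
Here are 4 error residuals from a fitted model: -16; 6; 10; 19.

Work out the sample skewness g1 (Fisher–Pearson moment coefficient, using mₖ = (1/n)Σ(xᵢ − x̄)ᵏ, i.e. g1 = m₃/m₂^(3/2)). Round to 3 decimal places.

x̄ = (-16 + 6 + 10 + 19) / 4 = 4.7500
deviations (xᵢ − x̄): -20.7500, 1.2500, 5.2500, 14.2500
Σ(xᵢ − x̄)² = 662.7500 ⇒ m₂ = 662.7500/4 = 165.68750
Σ(xᵢ − x̄)³ = -5893.8750 ⇒ m₃ = -5893.8750/4 = -1473.46875
m₂^(3/2) = 165.68750^(1.5) = 2132.72381
g1 = m₃ / m₂^(3/2) = -1473.46875 / 2132.72381 ≈ -0.691

-0.691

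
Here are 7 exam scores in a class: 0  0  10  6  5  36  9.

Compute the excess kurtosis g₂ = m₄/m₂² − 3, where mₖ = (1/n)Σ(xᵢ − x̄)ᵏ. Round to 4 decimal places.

1.2977

x̄ = 9.4286
Σ(xᵢ − x̄)² = 915.7143 ⇒ m₂ = 130.81633
Σ(xᵢ − x̄)⁴ = 514822.2915 ⇒ m₄ = 73546.04165
m₂² = 17112.91129
g₂ = m₄/m₂² − 3 = 4.29769 − 3 ≈ 1.2977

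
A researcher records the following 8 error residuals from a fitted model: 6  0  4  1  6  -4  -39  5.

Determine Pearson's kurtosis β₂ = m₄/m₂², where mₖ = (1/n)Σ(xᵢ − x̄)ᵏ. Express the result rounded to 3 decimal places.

5.551

x̄ = -2.6250
Σ(xᵢ − x̄)² = 1595.8750 ⇒ m₂ = 199.48438
Σ(xᵢ − x̄)⁴ = 1767299.4941 ⇒ m₄ = 220912.43677
m₂² = 39794.01587
β₂ = m₄/m₂² = 220912.43677 / 39794.01587 ≈ 5.551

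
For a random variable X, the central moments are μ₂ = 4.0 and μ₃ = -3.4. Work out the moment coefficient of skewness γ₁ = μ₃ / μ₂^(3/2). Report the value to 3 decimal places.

σ = √μ₂ = √4.0 = 2.00000
σ³ = μ₂^(3/2) = 8.00000
γ₁ = μ₃/σ³ = -3.4 / 8.00000 ≈ -0.425

-0.425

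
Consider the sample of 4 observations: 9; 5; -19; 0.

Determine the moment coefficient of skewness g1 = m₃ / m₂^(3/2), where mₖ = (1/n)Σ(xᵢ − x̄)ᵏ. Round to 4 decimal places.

-0.8634

x̄ = (9 + 5 - 19 + 0) / 4 = -1.2500
deviations (xᵢ − x̄): 10.2500, 6.2500, -17.7500, 1.2500
Σ(xᵢ − x̄)² = 460.7500 ⇒ m₂ = 460.7500/4 = 115.18750
Σ(xᵢ − x̄)³ = -4269.3750 ⇒ m₃ = -4269.3750/4 = -1067.34375
m₂^(3/2) = 115.18750^(1.5) = 1236.25491
g1 = m₃ / m₂^(3/2) = -1067.34375 / 1236.25491 ≈ -0.8634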